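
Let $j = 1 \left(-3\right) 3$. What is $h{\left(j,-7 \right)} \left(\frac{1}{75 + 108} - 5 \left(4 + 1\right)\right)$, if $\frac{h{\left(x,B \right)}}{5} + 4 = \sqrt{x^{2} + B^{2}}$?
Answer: $\frac{91480}{183} - \frac{22870 \sqrt{130}}{183} \approx -925.02$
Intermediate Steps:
$j = -9$ ($j = \left(-3\right) 3 = -9$)
$h{\left(x,B \right)} = -20 + 5 \sqrt{B^{2} + x^{2}}$ ($h{\left(x,B \right)} = -20 + 5 \sqrt{x^{2} + B^{2}} = -20 + 5 \sqrt{B^{2} + x^{2}}$)
$h{\left(j,-7 \right)} \left(\frac{1}{75 + 108} - 5 \left(4 + 1\right)\right) = \left(-20 + 5 \sqrt{\left(-7\right)^{2} + \left(-9\right)^{2}}\right) \left(\frac{1}{75 + 108} - 5 \left(4 + 1\right)\right) = \left(-20 + 5 \sqrt{49 + 81}\right) \left(\frac{1}{183} - 25\right) = \left(-20 + 5 \sqrt{130}\right) \left(\frac{1}{183} - 25\right) = \left(-20 + 5 \sqrt{130}\right) \left(- \frac{4574}{183}\right) = \frac{91480}{183} - \frac{22870 \sqrt{130}}{183}$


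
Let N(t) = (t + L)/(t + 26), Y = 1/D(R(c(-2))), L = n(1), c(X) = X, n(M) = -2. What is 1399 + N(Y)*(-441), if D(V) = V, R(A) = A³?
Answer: 33010/23 ≈ 1435.2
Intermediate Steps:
L = -2
Y = -⅛ (Y = 1/((-2)³) = 1/(-8) = -⅛ ≈ -0.12500)
N(t) = (-2 + t)/(26 + t) (N(t) = (t - 2)/(t + 26) = (-2 + t)/(26 + t))
1399 + N(Y)*(-441) = 1399 + ((-2 - ⅛)/(26 - ⅛))*(-441) = 1399 + (-17/8/(207/8))*(-441) = 1399 + ((8/207)*(-17/8))*(-441) = 1399 - 17/207*(-441) = 1399 + 833/23 = 33010/23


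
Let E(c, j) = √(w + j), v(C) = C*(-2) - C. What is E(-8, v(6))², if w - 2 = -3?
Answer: -19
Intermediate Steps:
v(C) = -3*C (v(C) = -2*C - C = -3*C)
w = -1 (w = 2 - 3 = -1)
E(c, j) = √(-1 + j)
E(-8, v(6))² = (√(-1 - 3*6))² = (√(-1 - 18))² = (√(-19))² = (I*√19)² = -19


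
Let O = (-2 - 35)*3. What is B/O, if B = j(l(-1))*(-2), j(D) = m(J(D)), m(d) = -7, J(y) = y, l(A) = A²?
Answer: -14/111 ≈ -0.12613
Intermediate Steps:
j(D) = -7
B = 14 (B = -7*(-2) = 14)
O = -111 (O = -37*3 = -111)
B/O = 14/(-111) = 14*(-1/111) = -14/111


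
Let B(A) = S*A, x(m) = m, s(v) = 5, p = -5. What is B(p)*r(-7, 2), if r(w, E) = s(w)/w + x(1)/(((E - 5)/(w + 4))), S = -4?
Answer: 40/7 ≈ 5.7143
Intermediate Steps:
B(A) = -4*A
r(w, E) = 5/w + (4 + w)/(-5 + E) (r(w, E) = 5/w + 1/((E - 5)/(w + 4)) = 5/w + 1/((-5 + E)/(4 + w)) = 5/w + 1*((4 + w)/(-5 + E)) = 5/w + (4 + w)/(-5 + E))
B(p)*r(-7, 2) = (-4*(-5))*((-25 + (-7)² + 4*(-7) + 5*2)/((-7)*(-5 + 2))) = 20*(-⅐*(-25 + 49 - 28 + 10)/(-3)) = 20*(-⅐*(-⅓)*6) = 20*(2/7) = 40/7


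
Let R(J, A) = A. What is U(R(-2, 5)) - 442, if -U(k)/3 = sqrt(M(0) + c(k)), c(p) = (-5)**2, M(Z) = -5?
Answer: -442 - 6*sqrt(5) ≈ -455.42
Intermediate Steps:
c(p) = 25
U(k) = -6*sqrt(5) (U(k) = -3*sqrt(-5 + 25) = -6*sqrt(5))
U(R(-2, 5)) - 442 = -6*sqrt(5) - 442 = -442 - 6*sqrt(5)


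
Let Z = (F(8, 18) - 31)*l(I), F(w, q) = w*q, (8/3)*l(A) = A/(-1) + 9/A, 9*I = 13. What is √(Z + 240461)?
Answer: √366049671/39 ≈ 490.58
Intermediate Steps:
I = 13/9 (I = (⅑)*13 = 13/9 ≈ 1.4444)
l(A) = -3*A/8 + 27/(8*A) (l(A) = 3*(A/(-1) + 9/A)/8 = 3*(A*(-1) + 9/A)/8 = 3*(-A + 9/A)/8 = -3*A/8 + 27/(8*A))
F(w, q) = q*w
Z = 7910/39 (Z = (18*8 - 31)*(3*(9 - (13/9)²)/(8*(13/9))) = (144 - 31)*((3/8)*(9/13)*(9 - 1*169/81)) = 113*((3/8)*(9/13)*(9 - 169/81)) = 113*((3/8)*(9/13)*(560/81)) = 113*(70/39) = 7910/39 ≈ 202.82)
√(Z + 240461) = √(7910/39 + 240461) = √(9385889/39) = √366049671/39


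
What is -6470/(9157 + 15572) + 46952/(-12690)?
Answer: -207196718/52301835 ≈ -3.9616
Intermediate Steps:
-6470/(9157 + 15572) + 46952/(-12690) = -6470/24729 + 46952*(-1/12690) = -6470*1/24729 - 23476/6345 = -6470/24729 - 23476/6345 = -207196718/52301835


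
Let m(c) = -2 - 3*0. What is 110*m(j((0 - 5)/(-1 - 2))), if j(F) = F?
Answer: -220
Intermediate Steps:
m(c) = -2 (m(c) = -2 + 0 = -2)
110*m(j((0 - 5)/(-1 - 2))) = 110*(-2) = -220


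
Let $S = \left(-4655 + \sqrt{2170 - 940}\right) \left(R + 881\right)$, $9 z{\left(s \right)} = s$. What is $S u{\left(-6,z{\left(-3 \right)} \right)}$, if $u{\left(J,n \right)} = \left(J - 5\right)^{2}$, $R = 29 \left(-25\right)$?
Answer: $-87867780 + 18876 \sqrt{1230} \approx -8.7206 \cdot 10^{7}$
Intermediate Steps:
$z{\left(s \right)} = \frac{s}{9}$
$R = -725$
$u{\left(J,n \right)} = \left(-5 + J\right)^{2}$
$S = -726180 + 156 \sqrt{1230}$ ($S = \left(-4655 + \sqrt{2170 - 940}\right) \left(-725 + 881\right) = \left(-4655 + \sqrt{1230}\right) 156 = -726180 + 156 \sqrt{1230} \approx -7.2071 \cdot 10^{5}$)
$S u{\left(-6,z{\left(-3 \right)} \right)} = \left(-726180 + 156 \sqrt{1230}\right) \left(-5 - 6\right)^{2} = \left(-726180 + 156 \sqrt{1230}\right) \left(-11\right)^{2} = \left(-726180 + 156 \sqrt{1230}\right) 121 = -87867780 + 18876 \sqrt{1230}$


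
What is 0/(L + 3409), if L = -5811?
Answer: 0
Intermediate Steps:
0/(L + 3409) = 0/(-5811 + 3409) = 0/(-2402) = -1/2402*0 = 0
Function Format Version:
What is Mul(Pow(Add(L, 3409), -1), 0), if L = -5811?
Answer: 0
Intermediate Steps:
Mul(Pow(Add(L, 3409), -1), 0) = Mul(Pow(Add(-5811, 3409), -1), 0) = Mul(Pow(-2402, -1), 0) = Mul(Rational(-1, 2402), 0) = 0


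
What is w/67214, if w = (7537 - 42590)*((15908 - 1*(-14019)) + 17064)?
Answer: -235310789/9602 ≈ -24506.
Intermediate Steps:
w = -1647175523 (w = -35053*((15908 + 14019) + 17064) = -35053*(29927 + 17064) = -35053*46991 = -1647175523)
w/67214 = -1647175523/67214 = -1647175523*1/67214 = -235310789/9602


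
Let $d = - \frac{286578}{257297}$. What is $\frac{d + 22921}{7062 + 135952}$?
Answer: $\frac{5897217959}{36797073158} \approx 0.16026$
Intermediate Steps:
$d = - \frac{286578}{257297}$ ($d = \left(-286578\right) \frac{1}{257297} = - \frac{286578}{257297} \approx -1.1138$)
$\frac{d + 22921}{7062 + 135952} = \frac{- \frac{286578}{257297} + 22921}{7062 + 135952} = \frac{5897217959}{257297 \cdot 143014} = \frac{5897217959}{257297} \cdot \frac{1}{143014} = \frac{5897217959}{36797073158}$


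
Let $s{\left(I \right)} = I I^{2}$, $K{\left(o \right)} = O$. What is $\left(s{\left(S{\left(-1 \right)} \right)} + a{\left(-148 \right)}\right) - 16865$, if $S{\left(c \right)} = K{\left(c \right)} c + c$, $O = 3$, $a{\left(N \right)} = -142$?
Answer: $-17071$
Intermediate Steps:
$K{\left(o \right)} = 3$
$S{\left(c \right)} = 4 c$ ($S{\left(c \right)} = 3 c + c = 4 c$)
$s{\left(I \right)} = I^{3}$
$\left(s{\left(S{\left(-1 \right)} \right)} + a{\left(-148 \right)}\right) - 16865 = \left(\left(4 \left(-1\right)\right)^{3} - 142\right) - 16865 = \left(\left(-4\right)^{3} - 142\right) - 16865 = \left(-64 - 142\right) - 16865 = -206 - 16865 = -17071$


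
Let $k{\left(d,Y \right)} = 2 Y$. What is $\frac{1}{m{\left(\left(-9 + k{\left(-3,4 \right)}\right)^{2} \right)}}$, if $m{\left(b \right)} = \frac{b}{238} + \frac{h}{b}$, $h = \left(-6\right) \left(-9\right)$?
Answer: $\frac{238}{12853} \approx 0.018517$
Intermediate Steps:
$h = 54$
$m{\left(b \right)} = \frac{54}{b} + \frac{b}{238}$ ($m{\left(b \right)} = \frac{b}{238} + \frac{54}{b} = \frac{54}{b} + \frac{b}{238}$)
$\frac{1}{m{\left(\left(-9 + k{\left(-3,4 \right)}\right)^{2} \right)}} = \frac{1}{\frac{54}{\left(-9 + 2 \cdot 4\right)^{2}} + \frac{\left(-9 + 2 \cdot 4\right)^{2}}{238}} = \frac{1}{\frac{54}{\left(-9 + 8\right)^{2}} + \frac{\left(-9 + 8\right)^{2}}{238}} = \frac{1}{\frac{54}{\left(-1\right)^{2}} + \frac{\left(-1\right)^{2}}{238}} = \frac{1}{\frac{54}{1} + \frac{1}{238} \cdot 1} = \frac{1}{54 \cdot 1 + \frac{1}{238}} = \frac{1}{54 + \frac{1}{238}} = \frac{1}{\frac{12853}{238}} = \frac{238}{12853}$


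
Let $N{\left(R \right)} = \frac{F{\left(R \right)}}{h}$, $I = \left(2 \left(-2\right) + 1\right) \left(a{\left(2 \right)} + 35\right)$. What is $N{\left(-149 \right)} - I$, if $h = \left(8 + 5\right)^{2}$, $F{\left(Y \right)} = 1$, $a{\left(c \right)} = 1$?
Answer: $\frac{18253}{169} \approx 108.01$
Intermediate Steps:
$h = 169$ ($h = 13^{2} = 169$)
$I = -108$ ($I = \left(2 \left(-2\right) + 1\right) \left(1 + 35\right) = \left(-4 + 1\right) 36 = \left(-3\right) 36 = -108$)
$N{\left(R \right)} = \frac{1}{169}$ ($N{\left(R \right)} = 1 \cdot \frac{1}{169} = \frac{1}{169}$)
$N{\left(-149 \right)} - I = \frac{1}{169} - -108 = \frac{1}{169} + 108 = \frac{18253}{169}$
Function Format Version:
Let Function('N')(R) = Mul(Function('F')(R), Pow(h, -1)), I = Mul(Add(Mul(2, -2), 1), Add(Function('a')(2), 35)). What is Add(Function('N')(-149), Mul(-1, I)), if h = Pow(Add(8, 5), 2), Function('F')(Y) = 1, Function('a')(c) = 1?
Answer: Rational(18253, 169) ≈ 108.01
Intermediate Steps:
h = 169 (h = Pow(13, 2) = 169)
I = -108 (I = Mul(Add(Mul(2, -2), 1), Add(1, 35)) = Mul(Add(-4, 1), 36) = Mul(-3, 36) = -108)
Function('N')(R) = Rational(1, 169) (Function('N')(R) = Mul(1, Pow(169, -1)) = Mul(1, Rational(1, 169)) = Rational(1, 169))
Add(Function('N')(-149), Mul(-1, I)) = Add(Rational(1, 169), Mul(-1, -108)) = Add(Rational(1, 169), 108) = Rational(18253, 169)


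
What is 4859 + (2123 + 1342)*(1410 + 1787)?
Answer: 11082464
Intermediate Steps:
4859 + (2123 + 1342)*(1410 + 1787) = 4859 + 3465*3197 = 4859 + 11077605 = 11082464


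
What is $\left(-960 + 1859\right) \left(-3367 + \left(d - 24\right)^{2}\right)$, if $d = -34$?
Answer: $-2697$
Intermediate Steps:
$\left(-960 + 1859\right) \left(-3367 + \left(d - 24\right)^{2}\right) = \left(-960 + 1859\right) \left(-3367 + \left(-34 - 24\right)^{2}\right) = 899 \left(-3367 + \left(-58\right)^{2}\right) = 899 \left(-3367 + 3364\right) = 899 \left(-3\right) = -2697$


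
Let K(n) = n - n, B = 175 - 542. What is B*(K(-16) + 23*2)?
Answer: -16882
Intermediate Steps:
B = -367
K(n) = 0
B*(K(-16) + 23*2) = -367*(0 + 23*2) = -367*(0 + 46) = -367*46 = -16882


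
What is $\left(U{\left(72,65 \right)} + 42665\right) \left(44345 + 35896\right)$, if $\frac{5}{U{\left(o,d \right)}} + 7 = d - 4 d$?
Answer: $\frac{691543016325}{202} \approx 3.4235 \cdot 10^{9}$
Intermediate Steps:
$U{\left(o,d \right)} = \frac{5}{-7 - 3 d}$ ($U{\left(o,d \right)} = \frac{5}{-7 + \left(d - 4 d\right)} = \frac{5}{-7 - 3 d}$)
$\left(U{\left(72,65 \right)} + 42665\right) \left(44345 + 35896\right) = \left(- \frac{5}{7 + 3 \cdot 65} + 42665\right) \left(44345 + 35896\right) = \left(- \frac{5}{7 + 195} + 42665\right) 80241 = \left(- \frac{5}{202} + 42665\right) 80241 = \frac{8618325}{202} \cdot 80241 = \frac{691543016325}{202}$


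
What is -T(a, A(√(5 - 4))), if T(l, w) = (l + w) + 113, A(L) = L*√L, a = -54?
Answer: -60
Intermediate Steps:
A(L) = L^(3/2)
T(l, w) = 113 + l + w
-T(a, A(√(5 - 4))) = -(113 - 54 + (√(5 - 4))^(3/2)) = -(113 - 54 + (√1)^(3/2)) = -(113 - 54 + 1^(3/2)) = -(113 - 54 + 1) = -1*60 = -60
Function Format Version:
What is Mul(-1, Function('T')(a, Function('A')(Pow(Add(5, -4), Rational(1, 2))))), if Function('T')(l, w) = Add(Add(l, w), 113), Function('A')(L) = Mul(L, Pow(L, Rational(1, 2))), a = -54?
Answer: -60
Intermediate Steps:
Function('A')(L) = Pow(L, Rational(3, 2))
Function('T')(l, w) = Add(113, l, w)
Mul(-1, Function('T')(a, Function('A')(Pow(Add(5, -4), Rational(1, 2))))) = Mul(-1, Add(113, -54, Pow(Pow(Add(5, -4), Rational(1, 2)), Rational(3, 2)))) = Mul(-1, Add(113, -54, Pow(Pow(1, Rational(1, 2)), Rational(3, 2)))) = Mul(-1, Add(113, -54, Pow(1, Rational(3, 2)))) = Mul(-1, Add(113, -54, 1)) = Mul(-1, 60) = -60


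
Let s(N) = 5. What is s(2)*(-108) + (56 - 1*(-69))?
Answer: -415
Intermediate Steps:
s(2)*(-108) + (56 - 1*(-69)) = 5*(-108) + (56 - 1*(-69)) = -540 + (56 + 69) = -540 + 125 = -415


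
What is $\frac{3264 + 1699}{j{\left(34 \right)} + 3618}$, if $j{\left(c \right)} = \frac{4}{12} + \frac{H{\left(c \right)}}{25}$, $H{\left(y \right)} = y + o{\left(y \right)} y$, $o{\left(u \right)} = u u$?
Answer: $\frac{53175}{55627} \approx 0.95592$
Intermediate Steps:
$o{\left(u \right)} = u^{2}$
$H{\left(y \right)} = y + y^{3}$ ($H{\left(y \right)} = y + y^{2} y = y + y^{3}$)
$j{\left(c \right)} = \frac{1}{3} + \frac{c}{25} + \frac{c^{3}}{25}$ ($j{\left(c \right)} = \frac{4}{12} + \frac{c + c^{3}}{25} = 4 \cdot \frac{1}{12} + \left(c + c^{3}\right) \frac{1}{25} = \frac{1}{3} + \left(\frac{c}{25} + \frac{c^{3}}{25}\right) = \frac{1}{3} + \frac{c}{25} + \frac{c^{3}}{25}$)
$\frac{3264 + 1699}{j{\left(34 \right)} + 3618} = \frac{3264 + 1699}{\left(\frac{1}{3} + \frac{1}{25} \cdot 34 \left(1 + 34^{2}\right)\right) + 3618} = \frac{4963}{\left(\frac{1}{3} + \frac{1}{25} \cdot 34 \left(1 + 1156\right)\right) + 3618} = \frac{4963}{\left(\frac{1}{3} + \frac{1}{25} \cdot 34 \cdot 1157\right) + 3618} = \frac{4963}{\left(\frac{1}{3} + \frac{39338}{25}\right) + 3618} = \frac{4963}{\frac{118039}{75} + 3618} = \frac{4963}{\frac{389389}{75}} = 4963 \cdot \frac{75}{389389} = \frac{53175}{55627}$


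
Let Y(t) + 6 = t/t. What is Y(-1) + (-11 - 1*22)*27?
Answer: -896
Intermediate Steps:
Y(t) = -5 (Y(t) = -6 + t/t = -6 + 1 = -5)
Y(-1) + (-11 - 1*22)*27 = -5 + (-11 - 1*22)*27 = -5 + (-11 - 22)*27 = -5 - 33*27 = -5 - 891 = -896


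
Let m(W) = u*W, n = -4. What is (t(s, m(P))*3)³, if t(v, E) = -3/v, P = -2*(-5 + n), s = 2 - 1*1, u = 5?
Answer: -729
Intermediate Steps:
s = 1 (s = 2 - 1 = 1)
P = 18 (P = -2*(-5 - 4) = -2*(-9) = 18)
m(W) = 5*W
(t(s, m(P))*3)³ = (-3/1*3)³ = (-3*1*3)³ = (-3*3)³ = (-9)³ = -729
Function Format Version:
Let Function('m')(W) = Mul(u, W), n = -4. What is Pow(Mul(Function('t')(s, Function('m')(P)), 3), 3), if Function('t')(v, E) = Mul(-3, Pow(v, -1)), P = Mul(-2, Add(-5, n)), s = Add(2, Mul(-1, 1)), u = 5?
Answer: -729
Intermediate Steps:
s = 1 (s = Add(2, -1) = 1)
P = 18 (P = Mul(-2, Add(-5, -4)) = Mul(-2, -9) = 18)
Function('m')(W) = Mul(5, W)
Pow(Mul(Function('t')(s, Function('m')(P)), 3), 3) = Pow(Mul(Mul(-3, Pow(1, -1)), 3), 3) = Pow(Mul(Mul(-3, 1), 3), 3) = Pow(Mul(-3, 3), 3) = Pow(-9, 3) = -729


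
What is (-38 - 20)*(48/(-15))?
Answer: 928/5 ≈ 185.60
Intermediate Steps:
(-38 - 20)*(48/(-15)) = -2784*(-1)/15 = -58*(-16/5) = 928/5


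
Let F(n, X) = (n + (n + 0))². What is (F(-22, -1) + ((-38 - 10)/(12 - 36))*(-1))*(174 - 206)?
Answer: -61888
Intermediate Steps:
F(n, X) = 4*n² (F(n, X) = (n + n)² = (2*n)² = 4*n²)
(F(-22, -1) + ((-38 - 10)/(12 - 36))*(-1))*(174 - 206) = (4*(-22)² + ((-38 - 10)/(12 - 36))*(-1))*(174 - 206) = (4*484 - 48/(-24)*(-1))*(-32) = (1936 - 48*(-1/24)*(-1))*(-32) = (1936 + 2*(-1))*(-32) = (1936 - 2)*(-32) = 1934*(-32) = -61888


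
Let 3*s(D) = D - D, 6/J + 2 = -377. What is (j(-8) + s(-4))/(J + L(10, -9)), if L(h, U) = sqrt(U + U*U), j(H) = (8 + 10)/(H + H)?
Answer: -1137/4596496 - 430923*sqrt(2)/4596496 ≈ -0.13283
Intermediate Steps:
J = -6/379 (J = 6/(-2 - 377) = 6/(-379) = 6*(-1/379) = -6/379 ≈ -0.015831)
j(H) = 9/H (j(H) = 18/((2*H)) = 18*(1/(2*H)) = 9/H)
L(h, U) = sqrt(U + U**2)
s(D) = 0 (s(D) = (D - D)/3 = (1/3)*0 = 0)
(j(-8) + s(-4))/(J + L(10, -9)) = (9/(-8) + 0)/(-6/379 + sqrt(-9*(1 - 9))) = (9*(-1/8) + 0)/(-6/379 + sqrt(-9*(-8))) = (-9/8 + 0)/(-6/379 + sqrt(72)) = -9/(8*(-6/379 + 6*sqrt(2)))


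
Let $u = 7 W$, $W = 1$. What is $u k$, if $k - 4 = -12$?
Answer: $-56$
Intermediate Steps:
$u = 7$ ($u = 7 \cdot 1 = 7$)
$k = -8$ ($k = 4 - 12 = -8$)
$u k = 7 \left(-8\right) = -56$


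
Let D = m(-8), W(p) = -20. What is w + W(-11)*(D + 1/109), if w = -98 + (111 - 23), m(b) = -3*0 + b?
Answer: 16330/109 ≈ 149.82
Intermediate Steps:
m(b) = b (m(b) = 0 + b = b)
D = -8
w = -10 (w = -98 + 88 = -10)
w + W(-11)*(D + 1/109) = -10 - 20*(-8 + 1/109) = -10 - 20*(-871/109) = -10 + 17420/109 = 16330/109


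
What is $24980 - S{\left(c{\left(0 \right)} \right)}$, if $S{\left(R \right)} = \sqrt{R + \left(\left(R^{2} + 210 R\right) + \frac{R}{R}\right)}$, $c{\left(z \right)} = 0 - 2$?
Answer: $24980 - i \sqrt{417} \approx 24980.0 - 20.421 i$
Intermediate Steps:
$c{\left(z \right)} = -2$ ($c{\left(z \right)} = 0 - 2 = -2$)
$S{\left(R \right)} = \sqrt{1 + R^{2} + 211 R}$ ($S{\left(R \right)} = \sqrt{R + \left(\left(R^{2} + 210 R\right) + 1\right)} = \sqrt{R + \left(1 + R^{2} + 210 R\right)} = \sqrt{1 + R^{2} + 211 R}$)
$24980 - S{\left(c{\left(0 \right)} \right)} = 24980 - \sqrt{1 + \left(-2\right)^{2} + 211 \left(-2\right)} = 24980 - \sqrt{1 + 4 - 422} = 24980 - \sqrt{-417} = 24980 - i \sqrt{417}$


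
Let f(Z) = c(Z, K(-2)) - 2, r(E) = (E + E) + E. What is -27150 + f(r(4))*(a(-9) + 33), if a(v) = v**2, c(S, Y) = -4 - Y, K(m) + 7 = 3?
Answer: -27378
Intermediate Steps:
K(m) = -4 (K(m) = -7 + 3 = -4)
r(E) = 3*E (r(E) = 2*E + E = 3*E)
f(Z) = -2 (f(Z) = (-4 - 1*(-4)) - 2 = (-4 + 4) - 2 = 0 - 2 = -2)
-27150 + f(r(4))*(a(-9) + 33) = -27150 - 2*((-9)**2 + 33) = -27150 - 2*(81 + 33) = -27150 - 2*114 = -27150 - 228 = -27378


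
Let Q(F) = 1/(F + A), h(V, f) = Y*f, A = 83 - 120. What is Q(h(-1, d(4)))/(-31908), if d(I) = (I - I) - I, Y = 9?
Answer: 1/2329284 ≈ 4.2932e-7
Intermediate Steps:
A = -37
d(I) = -I (d(I) = 0 - I = -I)
h(V, f) = 9*f
Q(F) = 1/(-37 + F) (Q(F) = 1/(F - 37) = 1/(-37 + F))
Q(h(-1, d(4)))/(-31908) = 1/(-37 + 9*(-1*4)*(-31908)) = -1/31908/(-37 + 9*(-4)) = -1/31908/(-37 - 36) = -1/31908/(-73) = -1/73*(-1/31908) = 1/2329284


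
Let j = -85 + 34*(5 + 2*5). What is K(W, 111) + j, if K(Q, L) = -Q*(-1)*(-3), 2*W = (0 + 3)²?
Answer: 823/2 ≈ 411.50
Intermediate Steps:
W = 9/2 (W = (0 + 3)²/2 = (½)*3² = (½)*9 = 9/2 ≈ 4.5000)
K(Q, L) = -3*Q (K(Q, L) = -(-Q)*(-3) = -3*Q)
j = 425 (j = -85 + 34*(5 + 10) = -85 + 34*15 = -85 + 510 = 425)
K(W, 111) + j = -3*9/2 + 425 = -27/2 + 425 = 823/2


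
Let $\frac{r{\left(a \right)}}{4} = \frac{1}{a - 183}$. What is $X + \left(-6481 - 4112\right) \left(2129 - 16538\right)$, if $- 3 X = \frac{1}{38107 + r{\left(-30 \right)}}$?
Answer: $\frac{1238902025672548}{8116787} \approx 1.5263 \cdot 10^{8}$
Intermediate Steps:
$r{\left(a \right)} = \frac{4}{-183 + a}$ ($r{\left(a \right)} = \frac{4}{a - 183} = \frac{4}{-183 + a}$)
$X = - \frac{71}{8116787}$ ($X = - \frac{1}{3 \left(38107 + \frac{4}{-183 - 30}\right)} = - \frac{1}{3 \left(38107 + \frac{4}{-213}\right)} = - \frac{1}{3 \left(38107 + 4 \left(- \frac{1}{213}\right)\right)} = - \frac{1}{3 \left(38107 - \frac{4}{213}\right)} = - \frac{1}{3 \cdot \frac{8116787}{213}} = \left(- \frac{1}{3}\right) \frac{213}{8116787} = - \frac{71}{8116787} \approx -8.7473 \cdot 10^{-6}$)
$X + \left(-6481 - 4112\right) \left(2129 - 16538\right) = - \frac{71}{8116787} + \left(-6481 - 4112\right) \left(2129 - 16538\right) = - \frac{71}{8116787} - -152634537 = - \frac{71}{8116787} + 152634537 = \frac{1238902025672548}{8116787}$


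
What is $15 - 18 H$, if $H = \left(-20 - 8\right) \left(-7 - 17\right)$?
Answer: $-12081$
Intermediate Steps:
$H = 672$ ($H = \left(-28\right) \left(-24\right) = 672$)
$15 - 18 H = 15 - 12096 = -12081$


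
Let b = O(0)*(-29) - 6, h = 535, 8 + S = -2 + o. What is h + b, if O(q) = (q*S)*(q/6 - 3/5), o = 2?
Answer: 529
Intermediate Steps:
S = -8 (S = -8 + (-2 + 2) = -8 + 0 = -8)
O(q) = -8*q*(-⅗ + q/6) (O(q) = (q*(-8))*(q/6 - 3/5) = (-8*q)*(q*(⅙) - 3*⅕) = (-8*q)*(q/6 - ⅗) = (-8*q)*(-⅗ + q/6) = -8*q*(-⅗ + q/6))
b = -6 (b = ((4/15)*0*(18 - 5*0))*(-29) - 6 = ((4/15)*0*(18 + 0))*(-29) - 6 = ((4/15)*0*18)*(-29) - 6 = 0*(-29) - 6 = 0 - 6 = -6)
h + b = 535 - 6 = 529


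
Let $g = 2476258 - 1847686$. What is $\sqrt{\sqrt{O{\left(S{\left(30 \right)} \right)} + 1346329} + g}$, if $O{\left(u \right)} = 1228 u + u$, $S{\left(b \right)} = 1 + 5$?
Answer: $\sqrt{628572 + \sqrt{1353703}} \approx 793.56$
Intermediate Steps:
$S{\left(b \right)} = 6$
$O{\left(u \right)} = 1229 u$
$g = 628572$
$\sqrt{\sqrt{O{\left(S{\left(30 \right)} \right)} + 1346329} + g} = \sqrt{\sqrt{1229 \cdot 6 + 1346329} + 628572} = \sqrt{\sqrt{7374 + 1346329} + 628572} = \sqrt{\sqrt{1353703} + 628572} = \sqrt{628572 + \sqrt{1353703}}$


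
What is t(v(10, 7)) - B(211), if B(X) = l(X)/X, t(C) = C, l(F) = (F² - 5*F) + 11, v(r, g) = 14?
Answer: -40523/211 ≈ -192.05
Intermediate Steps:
l(F) = 11 + F² - 5*F
B(X) = (11 + X² - 5*X)/X
t(v(10, 7)) - B(211) = 14 - (-5 + 211 + 11/211) = 14 - 1*43477/211 = 14 - 43477/211 = -40523/211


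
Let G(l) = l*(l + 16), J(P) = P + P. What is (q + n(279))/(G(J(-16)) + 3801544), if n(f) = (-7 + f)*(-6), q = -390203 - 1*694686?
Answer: -1086521/3802056 ≈ -0.28577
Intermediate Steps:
q = -1084889 (q = -390203 - 694686 = -1084889)
J(P) = 2*P
n(f) = 42 - 6*f
G(l) = l*(16 + l)
(q + n(279))/(G(J(-16)) + 3801544) = (-1084889 + (42 - 6*279))/((2*(-16))*(16 + 2*(-16)) + 3801544) = (-1084889 + (42 - 1674))/(-32*(16 - 32) + 3801544) = (-1084889 - 1632)/(-32*(-16) + 3801544) = -1086521/(512 + 3801544) = -1086521/3802056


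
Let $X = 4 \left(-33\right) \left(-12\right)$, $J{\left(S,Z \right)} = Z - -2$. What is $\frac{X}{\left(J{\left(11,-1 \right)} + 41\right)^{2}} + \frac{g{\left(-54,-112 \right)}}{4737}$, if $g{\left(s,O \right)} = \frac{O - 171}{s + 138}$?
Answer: $\frac{2499155}{2785356} \approx 0.89725$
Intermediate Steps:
$J{\left(S,Z \right)} = 2 + Z$ ($J{\left(S,Z \right)} = Z + 2 = 2 + Z$)
$X = 1584$ ($X = \left(-132\right) \left(-12\right) = 1584$)
$g{\left(s,O \right)} = \frac{-171 + O}{138 + s}$
$\frac{X}{\left(J{\left(11,-1 \right)} + 41\right)^{2}} + \frac{g{\left(-54,-112 \right)}}{4737} = \frac{1584}{\left(\left(2 - 1\right) + 41\right)^{2}} + \frac{\frac{1}{138 - 54} \left(-171 - 112\right)}{4737} = \frac{1584}{\left(1 + 41\right)^{2}} + \frac{1}{84} \left(-283\right) \frac{1}{4737} = \frac{1584}{42^{2}} + \frac{1}{84} \left(-283\right) \frac{1}{4737} = \frac{1584}{1764} - \frac{283}{397908} = 1584 \cdot \frac{1}{1764} - \frac{283}{397908} = \frac{44}{49} - \frac{283}{397908} = \frac{2499155}{2785356}$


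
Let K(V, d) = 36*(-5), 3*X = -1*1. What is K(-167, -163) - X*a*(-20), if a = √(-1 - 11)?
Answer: -180 - 40*I*√3/3 ≈ -180.0 - 23.094*I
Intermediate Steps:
a = 2*I*√3 (a = √(-12) = 2*I*√3 ≈ 3.4641*I)
X = -⅓ (X = (-1*1)/3 = (⅓)*(-1) = -⅓ ≈ -0.33333)
K(V, d) = -180
K(-167, -163) - X*a*(-20) = -180 - (-2*I*√3/3)*(-20) = -180 - 40*I*√3/3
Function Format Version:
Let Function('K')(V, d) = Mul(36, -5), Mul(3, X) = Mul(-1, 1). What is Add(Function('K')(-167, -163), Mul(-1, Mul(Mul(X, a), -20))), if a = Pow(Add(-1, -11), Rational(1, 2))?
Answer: Add(-180, Mul(Rational(-40, 3), I, Pow(3, Rational(1, 2)))) ≈ Add(-180.00, Mul(-23.094, I))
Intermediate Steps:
a = Mul(2, I, Pow(3, Rational(1, 2))) (a = Pow(-12, Rational(1, 2)) = Mul(2, I, Pow(3, Rational(1, 2))) ≈ Mul(3.4641, I))
X = Rational(-1, 3) (X = Mul(Rational(1, 3), Mul(-1, 1)) = Mul(Rational(1, 3), -1) = Rational(-1, 3) ≈ -0.33333)
Function('K')(V, d) = -180
Add(Function('K')(-167, -163), Mul(-1, Mul(Mul(X, a), -20))) = Add(-180, Mul(-1, Mul(Mul(Rational(-1, 3), Mul(2, I, Pow(3, Rational(1, 2)))), -20))) = Add(-180, Mul(-1, Mul(Mul(Rational(-2, 3), I, Pow(3, Rational(1, 2))), -20))) = Add(-180, Mul(-1, Mul(Rational(40, 3), I, Pow(3, Rational(1, 2))))) = Add(-180, Mul(Rational(-40, 3), I, Pow(3, Rational(1, 2))))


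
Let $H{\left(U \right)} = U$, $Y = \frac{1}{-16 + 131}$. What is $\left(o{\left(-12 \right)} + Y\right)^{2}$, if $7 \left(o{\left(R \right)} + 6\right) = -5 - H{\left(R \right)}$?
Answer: $\frac{329476}{13225} \approx 24.913$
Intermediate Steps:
$Y = \frac{1}{115} \approx 0.0086956$
$o{\left(R \right)} = - \frac{47}{7} - \frac{R}{7}$ ($o{\left(R \right)} = -6 + \frac{-5 - R}{7} = -6 - \left(\frac{5}{7} + \frac{R}{7}\right) = - \frac{47}{7} - \frac{R}{7}$)
$\left(o{\left(-12 \right)} + Y\right)^{2} = \left(\left(- \frac{47}{7} - - \frac{12}{7}\right) + \frac{1}{115}\right)^{2} = \left(\left(- \frac{47}{7} + \frac{12}{7}\right) + \frac{1}{115}\right)^{2} = \left(-5 + \frac{1}{115}\right)^{2} = \left(- \frac{574}{115}\right)^{2} = \frac{329476}{13225}$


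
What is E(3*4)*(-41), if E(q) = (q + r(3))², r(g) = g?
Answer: -9225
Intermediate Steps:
E(q) = (3 + q)² (E(q) = (q + 3)² = (3 + q)²)
E(3*4)*(-41) = (3 + 3*4)²*(-41) = (3 + 12)²*(-41) = 15²*(-41) = 225*(-41) = -9225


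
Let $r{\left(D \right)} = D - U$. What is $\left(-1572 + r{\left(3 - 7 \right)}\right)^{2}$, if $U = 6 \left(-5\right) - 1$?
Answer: $2387025$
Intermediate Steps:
$U = -31$ ($U = -30 - 1 = -31$)
$r{\left(D \right)} = 31 + D$ ($r{\left(D \right)} = D - -31 = D + 31 = 31 + D$)
$\left(-1572 + r{\left(3 - 7 \right)}\right)^{2} = \left(-1572 + \left(31 + \left(3 - 7\right)\right)\right)^{2} = \left(-1572 + \left(31 - 4\right)\right)^{2} = \left(-1572 + 27\right)^{2} = \left(-1545\right)^{2} = 2387025$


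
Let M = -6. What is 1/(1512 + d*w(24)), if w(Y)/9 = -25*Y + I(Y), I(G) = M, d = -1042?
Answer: 1/5684580 ≈ 1.7591e-7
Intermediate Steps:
I(G) = -6
w(Y) = -54 - 225*Y (w(Y) = 9*(-25*Y - 6) = 9*(-6 - 25*Y) = -54 - 225*Y)
1/(1512 + d*w(24)) = 1/(1512 - 1042*(-54 - 225*24)) = 1/(1512 - 1042*(-54 - 5400)) = 1/(1512 - 1042*(-5454)) = 1/(1512 + 5683068) = 1/5684580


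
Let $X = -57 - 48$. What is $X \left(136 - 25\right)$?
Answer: $-11655$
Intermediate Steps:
$X = -105$
$X \left(136 - 25\right) = - 105 \left(136 - 25\right) = \left(-105\right) 111 = -11655$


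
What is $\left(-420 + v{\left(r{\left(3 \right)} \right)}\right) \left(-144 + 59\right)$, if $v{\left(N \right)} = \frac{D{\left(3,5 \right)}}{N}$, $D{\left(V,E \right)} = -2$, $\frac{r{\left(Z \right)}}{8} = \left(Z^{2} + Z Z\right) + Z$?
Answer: $\frac{2998885}{84} \approx 35701.0$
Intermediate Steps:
$r{\left(Z \right)} = 8 Z + 16 Z^{2}$ ($r{\left(Z \right)} = 8 \left(\left(Z^{2} + Z Z\right) + Z\right) = 8 \left(\left(Z^{2} + Z^{2}\right) + Z\right) = 8 \left(2 Z^{2} + Z\right) = 8 \left(Z + 2 Z^{2}\right) = 8 Z + 16 Z^{2}$)
$v{\left(N \right)} = - \frac{2}{N}$
$\left(-420 + v{\left(r{\left(3 \right)} \right)}\right) \left(-144 + 59\right) = \left(-420 - \frac{2}{8 \cdot 3 \left(1 + 2 \cdot 3\right)}\right) \left(-144 + 59\right) = \left(-420 - \frac{2}{8 \cdot 3 \left(1 + 6\right)}\right) \left(-85\right) = \left(-420 - \frac{2}{8 \cdot 3 \cdot 7}\right) \left(-85\right) = \left(-420 - \frac{2}{168}\right) \left(-85\right) = \left(-420 - \frac{1}{84}\right) \left(-85\right) = \left(- \frac{35281}{84}\right) \left(-85\right) = \frac{2998885}{84}$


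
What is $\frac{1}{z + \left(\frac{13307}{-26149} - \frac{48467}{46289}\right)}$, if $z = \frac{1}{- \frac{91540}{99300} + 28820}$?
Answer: $- \frac{173193752201443103}{269473695207932373} \approx -0.64271$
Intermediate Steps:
$z = \frac{4965}{143086723}$ ($z = \frac{1}{\left(-91540\right) \frac{1}{99300} + 28820} = \frac{1}{- \frac{4577}{4965} + 28820} = \frac{1}{\frac{143086723}{4965}} = \frac{4965}{143086723} \approx 3.4699 \cdot 10^{-5}$)
$\frac{1}{z + \left(\frac{13307}{-26149} - \frac{48467}{46289}\right)} = \frac{1}{\frac{4965}{143086723} + \left(\frac{13307}{-26149} - \frac{48467}{46289}\right)} = \frac{1}{\frac{4965}{143086723} + \left(13307 \left(- \frac{1}{26149}\right) - \frac{48467}{46289}\right)} = \frac{1}{\frac{4965}{143086723} - \frac{1883331306}{1210411061}} = \frac{1}{- \frac{269473695207932373}{173193752201443103}} = - \frac{173193752201443103}{269473695207932373}$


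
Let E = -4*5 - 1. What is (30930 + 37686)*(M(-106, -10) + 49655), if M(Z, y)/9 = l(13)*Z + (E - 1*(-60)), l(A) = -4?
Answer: 3693050352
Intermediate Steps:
E = -21 (E = -20 - 1 = -21)
M(Z, y) = 351 - 36*Z (M(Z, y) = 9*(-4*Z + (-21 - 1*(-60))) = 9*(-4*Z + (-21 + 60)) = 9*(-4*Z + 39) = 9*(39 - 4*Z) = 351 - 36*Z)
(30930 + 37686)*(M(-106, -10) + 49655) = (30930 + 37686)*((351 - 36*(-106)) + 49655) = 68616*((351 + 3816) + 49655) = 68616*(4167 + 49655) = 68616*53822 = 3693050352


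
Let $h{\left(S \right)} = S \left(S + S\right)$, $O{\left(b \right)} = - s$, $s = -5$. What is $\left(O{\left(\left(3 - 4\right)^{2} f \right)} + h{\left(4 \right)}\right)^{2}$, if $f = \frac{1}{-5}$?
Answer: $1369$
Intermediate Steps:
$f = - \frac{1}{5} \approx -0.2$
$O{\left(b \right)} = 5$ ($O{\left(b \right)} = \left(-1\right) \left(-5\right) = 5$)
$h{\left(S \right)} = 2 S^{2}$ ($h{\left(S \right)} = S 2 S = 2 S^{2}$)
$\left(O{\left(\left(3 - 4\right)^{2} f \right)} + h{\left(4 \right)}\right)^{2} = \left(5 + 2 \cdot 4^{2}\right)^{2} = \left(5 + 2 \cdot 16\right)^{2} = \left(5 + 32\right)^{2} = 37^{2} = 1369$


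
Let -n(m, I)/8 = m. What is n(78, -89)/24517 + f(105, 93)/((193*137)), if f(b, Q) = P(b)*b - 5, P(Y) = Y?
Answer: 253678156/648253997 ≈ 0.39132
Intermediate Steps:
n(m, I) = -8*m
f(b, Q) = -5 + b² (f(b, Q) = b*b - 5 = b² - 5 = -5 + b²)
n(78, -89)/24517 + f(105, 93)/((193*137)) = -8*78/24517 + (-5 + 105²)/((193*137)) = -624*1/24517 + (-5 + 11025)/26441 = -624/24517 + 11020*(1/26441) = -624/24517 + 11020/26441 = 253678156/648253997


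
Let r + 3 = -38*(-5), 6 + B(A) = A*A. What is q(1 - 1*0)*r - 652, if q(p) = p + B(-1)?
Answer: -1400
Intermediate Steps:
B(A) = -6 + A² (B(A) = -6 + A*A = -6 + A²)
r = 187 (r = -3 - 38*(-5) = -3 + 190 = 187)
q(p) = -5 + p (q(p) = p + (-6 + (-1)²) = p + (-6 + 1) = p - 5 = -5 + p)
q(1 - 1*0)*r - 652 = (-5 + (1 - 1*0))*187 - 652 = (-5 + (1 + 0))*187 - 652 = (-5 + 1)*187 - 652 = -4*187 - 652 = -748 - 652 = -1400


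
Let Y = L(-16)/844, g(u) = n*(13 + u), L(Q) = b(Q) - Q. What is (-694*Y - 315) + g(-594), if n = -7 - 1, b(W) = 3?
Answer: 1821933/422 ≈ 4317.4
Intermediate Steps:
L(Q) = 3 - Q
n = -8
g(u) = -104 - 8*u (g(u) = -8*(13 + u) = -104 - 8*u)
Y = 19/844 (Y = (3 - 1*(-16))/844 = (3 + 16)*(1/844) = 19*(1/844) = 19/844 ≈ 0.022512)
(-694*Y - 315) + g(-594) = (-694*19/844 - 315) + (-104 - 8*(-594)) = (-6593/422 - 315) + (-104 + 4752) = -139523/422 + 4648 = 1821933/422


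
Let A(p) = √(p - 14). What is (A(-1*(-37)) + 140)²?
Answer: (140 + √23)² ≈ 20966.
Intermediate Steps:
A(p) = √(-14 + p)
(A(-1*(-37)) + 140)² = (√(-14 - 1*(-37)) + 140)² = (√(-14 + 37) + 140)² = (√23 + 140)² = (140 + √23)²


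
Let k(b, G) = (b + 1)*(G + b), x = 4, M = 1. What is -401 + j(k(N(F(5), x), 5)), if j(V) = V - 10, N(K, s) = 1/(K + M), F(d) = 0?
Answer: -399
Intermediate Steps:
N(K, s) = 1/(1 + K) (N(K, s) = 1/(K + 1) = 1/(1 + K))
k(b, G) = (1 + b)*(G + b)
j(V) = -10 + V
-401 + j(k(N(F(5), x), 5)) = -401 + (-10 + (5 + 1/(1 + 0) + (1/(1 + 0))**2 + 5/(1 + 0))) = -401 + (-10 + (5 + 1/1 + (1/1)**2 + 5/1)) = -401 + (-10 + (5 + 1 + 1**2 + 5*1)) = -401 + (-10 + (5 + 1 + 1 + 5)) = -401 + (-10 + 12) = -401 + 2 = -399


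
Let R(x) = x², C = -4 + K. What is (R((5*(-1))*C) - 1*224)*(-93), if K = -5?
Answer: -167493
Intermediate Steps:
C = -9 (C = -4 - 5 = -9)
(R((5*(-1))*C) - 1*224)*(-93) = (((5*(-1))*(-9))² - 1*224)*(-93) = ((-5*(-9))² - 224)*(-93) = (45² - 224)*(-93) = (2025 - 224)*(-93) = 1801*(-93) = -167493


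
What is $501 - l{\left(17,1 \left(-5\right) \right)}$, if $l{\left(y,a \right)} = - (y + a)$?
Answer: $513$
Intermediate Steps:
$l{\left(y,a \right)} = - a - y$ ($l{\left(y,a \right)} = - (a + y) = - a - y$)
$501 - l{\left(17,1 \left(-5\right) \right)} = 501 - \left(- 1 \left(-5\right) - 17\right) = 501 - \left(\left(-1\right) \left(-5\right) - 17\right) = 501 - \left(5 - 17\right) = 501 - -12 = 501 + 12 = 513$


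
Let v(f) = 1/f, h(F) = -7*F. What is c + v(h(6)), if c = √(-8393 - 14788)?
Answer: -1/42 + I*√23181 ≈ -0.02381 + 152.25*I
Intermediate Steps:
c = I*√23181 (c = √(-23181) = I*√23181 ≈ 152.25*I)
c + v(h(6)) = I*√23181 + 1/(-7*6) = I*√23181 + 1/(-42) = I*√23181 - 1/42 = -1/42 + I*√23181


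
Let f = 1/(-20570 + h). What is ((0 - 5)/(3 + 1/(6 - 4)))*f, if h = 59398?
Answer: -5/135898 ≈ -3.6792e-5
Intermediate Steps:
f = 1/38828 (f = 1/(-20570 + 59398) = 1/38828 ≈ 2.5755e-5)
((0 - 5)/(3 + 1/(6 - 4)))*f = ((0 - 5)/(3 + 1/(6 - 4)))*(1/38828) = -5/(3 + 1/2)*(1/38828) = -5/(3 + ½)*(1/38828) = -5/7/2*(1/38828) = -5*2/7*(1/38828) = -10/7*1/38828 = -5/135898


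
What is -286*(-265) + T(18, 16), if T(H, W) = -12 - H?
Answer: 75760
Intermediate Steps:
-286*(-265) + T(18, 16) = -286*(-265) + (-12 - 1*18) = 75790 + (-12 - 18) = 75790 - 30 = 75760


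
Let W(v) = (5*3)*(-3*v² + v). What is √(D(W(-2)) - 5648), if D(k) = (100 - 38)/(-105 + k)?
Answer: I*√62271370/105 ≈ 75.155*I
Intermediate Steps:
W(v) = -45*v² + 15*v (W(v) = 15*(v - 3*v²) = -45*v² + 15*v)
D(k) = 62/(-105 + k)
√(D(W(-2)) - 5648) = √(62/(-105 + 15*(-2)*(1 - 3*(-2))) - 5648) = √(62/(-105 + 15*(-2)*(1 + 6)) - 5648) = √(62/(-105 + 15*(-2)*7) - 5648) = √(62/(-105 - 210) - 5648) = √(62/(-315) - 5648) = √(62*(-1/315) - 5648) = √(-62/315 - 5648) = √(-1779182/315) = I*√62271370/105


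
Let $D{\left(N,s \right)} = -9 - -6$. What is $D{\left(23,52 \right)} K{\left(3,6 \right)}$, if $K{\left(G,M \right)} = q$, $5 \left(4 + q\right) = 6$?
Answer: $\frac{42}{5} \approx 8.4$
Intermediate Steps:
$D{\left(N,s \right)} = -3$ ($D{\left(N,s \right)} = -9 + 6 = -3$)
$q = - \frac{14}{5}$ ($q = -4 + \frac{1}{5} \cdot 6 = -4 + \frac{6}{5} = - \frac{14}{5} \approx -2.8$)
$K{\left(G,M \right)} = - \frac{14}{5}$
$D{\left(23,52 \right)} K{\left(3,6 \right)} = \left(-3\right) \left(- \frac{14}{5}\right) = \frac{42}{5}$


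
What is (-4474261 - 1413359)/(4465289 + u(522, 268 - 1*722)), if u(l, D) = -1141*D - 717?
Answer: -981270/830431 ≈ -1.1816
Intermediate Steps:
u(l, D) = -717 - 1141*D
(-4474261 - 1413359)/(4465289 + u(522, 268 - 1*722)) = (-4474261 - 1413359)/(4465289 + (-717 - 1141*(268 - 1*722))) = -5887620/(4465289 + (-717 - 1141*(268 - 722))) = -5887620/(4465289 + (-717 - 1141*(-454))) = -5887620/(4465289 + (-717 + 518014)) = -5887620/(4465289 + 517297) = -5887620/4982586 = -5887620*1/4982586 = -981270/830431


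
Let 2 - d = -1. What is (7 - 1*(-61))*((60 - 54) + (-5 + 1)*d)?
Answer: -408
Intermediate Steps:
d = 3 (d = 2 - 1*(-1) = 2 + 1 = 3)
(7 - 1*(-61))*((60 - 54) + (-5 + 1)*d) = (7 - 1*(-61))*((60 - 54) + (-5 + 1)*3) = (7 + 61)*(6 - 4*3) = 68*(6 - 12) = 68*(-6) = -408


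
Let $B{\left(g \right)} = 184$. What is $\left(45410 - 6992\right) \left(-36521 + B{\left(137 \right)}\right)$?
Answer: $-1395994866$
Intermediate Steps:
$\left(45410 - 6992\right) \left(-36521 + B{\left(137 \right)}\right) = \left(45410 - 6992\right) \left(-36521 + 184\right) = 38418 \left(-36337\right) = -1395994866$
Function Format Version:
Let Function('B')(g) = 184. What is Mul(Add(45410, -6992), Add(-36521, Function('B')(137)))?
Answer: -1395994866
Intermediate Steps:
Mul(Add(45410, -6992), Add(-36521, Function('B')(137))) = Mul(Add(45410, -6992), Add(-36521, 184)) = Mul(38418, -36337) = -1395994866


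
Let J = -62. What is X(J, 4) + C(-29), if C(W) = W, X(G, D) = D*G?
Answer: -277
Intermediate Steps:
X(J, 4) + C(-29) = 4*(-62) - 29 = -248 - 29 = -277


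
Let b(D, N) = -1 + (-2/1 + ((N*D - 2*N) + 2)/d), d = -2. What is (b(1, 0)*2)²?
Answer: 64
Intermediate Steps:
b(D, N) = -4 + N - D*N/2 (b(D, N) = -1 + (-2/1 + ((N*D - 2*N) + 2)/(-2)) = -1 + (-2*1 + ((D*N - 2*N) + 2)*(-½)) = -1 + (-2 + ((-2*N + D*N) + 2)*(-½)) = -1 + (-2 + (2 - 2*N + D*N)*(-½)) = -1 + (-2 + (-1 + N - D*N/2)) = -1 + (-3 + N - D*N/2) = -4 + N - D*N/2)
(b(1, 0)*2)² = ((-4 + 0 - ½*1*0)*2)² = ((-4 + 0 + 0)*2)² = (-4*2)² = (-8)² = 64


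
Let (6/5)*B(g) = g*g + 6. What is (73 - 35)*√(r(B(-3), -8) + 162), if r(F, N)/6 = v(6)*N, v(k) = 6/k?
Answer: 38*√114 ≈ 405.73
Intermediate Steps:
B(g) = 5 + 5*g²/6 (B(g) = 5*(g*g + 6)/6 = 5*(g² + 6)/6 = 5*(6 + g²)/6 = 5 + 5*g²/6)
r(F, N) = 6*N (r(F, N) = 6*((6/6)*N) = 6*((6*(⅙))*N) = 6*(1*N) = 6*N)
(73 - 35)*√(r(B(-3), -8) + 162) = (73 - 35)*√(6*(-8) + 162) = 38*√(-48 + 162) = 38*√114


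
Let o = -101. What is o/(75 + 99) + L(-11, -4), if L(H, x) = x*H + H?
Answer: 5641/174 ≈ 32.420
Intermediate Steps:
L(H, x) = H + H*x (L(H, x) = H*x + H = H + H*x)
o/(75 + 99) + L(-11, -4) = -101/(75 + 99) - 11*(1 - 4) = -101/174 - 11*(-3) = (1/174)*(-101) + 33 = -101/174 + 33 = 5641/174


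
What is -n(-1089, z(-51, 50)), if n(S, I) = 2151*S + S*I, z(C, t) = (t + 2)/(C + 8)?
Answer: 100668249/43 ≈ 2.3411e+6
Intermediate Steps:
z(C, t) = (2 + t)/(8 + C)
n(S, I) = 2151*S + I*S
-n(-1089, z(-51, 50)) = -(-1089)*(2151 + (2 + 50)/(8 - 51)) = -(-1089)*(2151 + 52/(-43)) = -(-1089)*(2151 - 1/43*52) = -(-1089)*(2151 - 52/43) = -(-1089)*92441/43 = -1*(-100668249/43) = 100668249/43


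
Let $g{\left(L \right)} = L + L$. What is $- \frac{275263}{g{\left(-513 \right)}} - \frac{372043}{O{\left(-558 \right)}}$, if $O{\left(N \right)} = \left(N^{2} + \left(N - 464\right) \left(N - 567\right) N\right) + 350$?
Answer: $\frac{44128111574209}{164480313609} \approx 268.29$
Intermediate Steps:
$O{\left(N \right)} = 350 + N^{2} + N \left(-567 + N\right) \left(-464 + N\right)$ ($O{\left(N \right)} = \left(N^{2} + \left(-464 + N\right) \left(-567 + N\right) N\right) + 350 = \left(N^{2} + \left(-567 + N\right) \left(-464 + N\right) N\right) + 350 = \left(N^{2} + N \left(-567 + N\right) \left(-464 + N\right)\right) + 350 = 350 + N^{2} + N \left(-567 + N\right) \left(-464 + N\right)$)
$g{\left(L \right)} = 2 L$
$- \frac{275263}{g{\left(-513 \right)}} - \frac{372043}{O{\left(-558 \right)}} = - \frac{275263}{2 \left(-513\right)} - \frac{372043}{350 + \left(-558\right)^{3} - 1030 \left(-558\right)^{2} + 263088 \left(-558\right)} = - \frac{275263}{-1026} - \frac{372043}{350 - 173741112 - 320704920 - 146803104} = \left(-275263\right) \left(- \frac{1}{1026}\right) - \frac{372043}{350 - 173741112 - 320704920 - 146803104} = \frac{275263}{1026} - \frac{372043}{-641248786} = \frac{275263}{1026} - - \frac{372043}{641248786} = \frac{275263}{1026} + \frac{372043}{641248786} = \frac{44128111574209}{164480313609}$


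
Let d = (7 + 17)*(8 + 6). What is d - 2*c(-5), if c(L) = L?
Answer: 346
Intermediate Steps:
d = 336 (d = 24*14 = 336)
d - 2*c(-5) = 336 - 2*(-5) = 336 + 10 = 346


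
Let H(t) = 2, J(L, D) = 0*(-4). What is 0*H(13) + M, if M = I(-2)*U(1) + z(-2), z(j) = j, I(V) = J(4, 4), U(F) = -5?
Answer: -2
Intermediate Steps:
J(L, D) = 0
I(V) = 0
M = -2 (M = 0*(-5) - 2 = 0 - 2 = -2)
0*H(13) + M = 0*2 - 2 = 0 - 2 = -2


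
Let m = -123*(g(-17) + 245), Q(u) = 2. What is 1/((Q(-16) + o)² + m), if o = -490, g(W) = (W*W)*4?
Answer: 1/65821 ≈ 1.5193e-5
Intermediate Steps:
g(W) = 4*W² (g(W) = W²*4 = 4*W²)
m = -172323 (m = -123*(4*(-17)² + 245) = -123*(4*289 + 245) = -123*(1156 + 245) = -123*1401 = -172323)
1/((Q(-16) + o)² + m) = 1/((2 - 490)² - 172323) = 1/((-488)² - 172323) = 1/(238144 - 172323) = 1/65821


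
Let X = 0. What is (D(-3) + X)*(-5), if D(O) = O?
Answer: 15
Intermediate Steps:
(D(-3) + X)*(-5) = (-3 + 0)*(-5) = -3*(-5) = 15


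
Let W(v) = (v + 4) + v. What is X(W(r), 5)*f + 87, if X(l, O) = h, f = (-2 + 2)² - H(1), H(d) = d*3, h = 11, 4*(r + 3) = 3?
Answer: 54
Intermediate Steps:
r = -9/4 (r = -3 + (¼)*3 = -3 + ¾ = -9/4 ≈ -2.2500)
H(d) = 3*d
W(v) = 4 + 2*v (W(v) = (4 + v) + v = 4 + 2*v)
f = -3 (f = (-2 + 2)² - 3 = 0² - 1*3 = 0 - 3 = -3)
X(l, O) = 11
X(W(r), 5)*f + 87 = 11*(-3) + 87 = -33 + 87 = 54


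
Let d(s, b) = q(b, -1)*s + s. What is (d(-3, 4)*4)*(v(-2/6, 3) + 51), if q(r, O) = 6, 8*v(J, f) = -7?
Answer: -8421/2 ≈ -4210.5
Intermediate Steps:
v(J, f) = -7/8 (v(J, f) = (⅛)*(-7) = -7/8)
d(s, b) = 7*s (d(s, b) = 6*s + s = 7*s)
(d(-3, 4)*4)*(v(-2/6, 3) + 51) = ((7*(-3))*4)*(-7/8 + 51) = -21*4*(401/8) = -84*401/8 = -8421/2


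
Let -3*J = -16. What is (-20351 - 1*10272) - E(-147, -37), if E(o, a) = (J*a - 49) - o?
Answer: -91571/3 ≈ -30524.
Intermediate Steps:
J = 16/3 (J = -1/3*(-16) = 16/3 ≈ 5.3333)
E(o, a) = -49 - o + 16*a/3 (E(o, a) = (16*a/3 - 49) - o = (-49 + 16*a/3) - o = -49 - o + 16*a/3)
(-20351 - 1*10272) - E(-147, -37) = (-20351 - 1*10272) - (-49 - 1*(-147) + (16/3)*(-37)) = (-20351 - 10272) - (-49 + 147 - 592/3) = -30623 - 1*(-298/3) = -30623 + 298/3 = -91571/3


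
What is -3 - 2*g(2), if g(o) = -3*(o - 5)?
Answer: -21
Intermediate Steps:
g(o) = 15 - 3*o (g(o) = -3*(-5 + o) = 15 - 3*o)
-3 - 2*g(2) = -3 - 2*(15 - 3*2) = -3 - 2*(15 - 6) = -3 - 2*9 = -3 - 18 = -21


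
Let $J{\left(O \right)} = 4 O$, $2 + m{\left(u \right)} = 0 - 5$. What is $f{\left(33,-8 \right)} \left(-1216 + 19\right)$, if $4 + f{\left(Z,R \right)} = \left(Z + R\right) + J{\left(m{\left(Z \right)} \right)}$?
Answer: $8379$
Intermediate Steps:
$m{\left(u \right)} = -7$ ($m{\left(u \right)} = -2 + \left(0 - 5\right) = -2 - 5 = -7$)
$f{\left(Z,R \right)} = -32 + R + Z$ ($f{\left(Z,R \right)} = -4 + \left(\left(Z + R\right) + 4 \left(-7\right)\right) = -4 - \left(28 - R - Z\right) = -4 + \left(-28 + R + Z\right) = -32 + R + Z$)
$f{\left(33,-8 \right)} \left(-1216 + 19\right) = \left(-32 - 8 + 33\right) \left(-1216 + 19\right) = \left(-7\right) \left(-1197\right) = 8379$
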